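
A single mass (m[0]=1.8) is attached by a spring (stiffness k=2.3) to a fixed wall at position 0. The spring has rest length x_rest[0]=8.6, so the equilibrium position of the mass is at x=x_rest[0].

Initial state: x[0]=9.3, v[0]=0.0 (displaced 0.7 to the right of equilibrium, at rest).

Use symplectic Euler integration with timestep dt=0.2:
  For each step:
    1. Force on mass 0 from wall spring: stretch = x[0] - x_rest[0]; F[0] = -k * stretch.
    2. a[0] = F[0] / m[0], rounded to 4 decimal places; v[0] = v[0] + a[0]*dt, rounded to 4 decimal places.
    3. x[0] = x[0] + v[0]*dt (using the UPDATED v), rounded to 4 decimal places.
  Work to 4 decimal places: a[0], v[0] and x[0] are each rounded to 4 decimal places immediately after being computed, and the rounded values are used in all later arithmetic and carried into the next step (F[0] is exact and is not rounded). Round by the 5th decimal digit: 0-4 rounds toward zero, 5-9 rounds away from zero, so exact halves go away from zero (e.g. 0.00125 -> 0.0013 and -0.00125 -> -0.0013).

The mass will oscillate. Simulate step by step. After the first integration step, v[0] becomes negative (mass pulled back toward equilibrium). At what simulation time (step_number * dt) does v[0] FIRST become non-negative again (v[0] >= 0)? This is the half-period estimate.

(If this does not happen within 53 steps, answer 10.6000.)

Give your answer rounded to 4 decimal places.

Answer: 2.8000

Derivation:
Step 0: x=[9.3000] v=[0.0000]
Step 1: x=[9.2642] v=[-0.1789]
Step 2: x=[9.1945] v=[-0.3486]
Step 3: x=[9.0944] v=[-0.5005]
Step 4: x=[8.9690] v=[-0.6268]
Step 5: x=[8.8248] v=[-0.7211]
Step 6: x=[8.6691] v=[-0.7785]
Step 7: x=[8.5099] v=[-0.7962]
Step 8: x=[8.3553] v=[-0.7732]
Step 9: x=[8.2132] v=[-0.7107]
Step 10: x=[8.0908] v=[-0.6119]
Step 11: x=[7.9944] v=[-0.4818]
Step 12: x=[7.9290] v=[-0.3270]
Step 13: x=[7.8979] v=[-0.1555]
Step 14: x=[7.9027] v=[0.0239]
First v>=0 after going negative at step 14, time=2.8000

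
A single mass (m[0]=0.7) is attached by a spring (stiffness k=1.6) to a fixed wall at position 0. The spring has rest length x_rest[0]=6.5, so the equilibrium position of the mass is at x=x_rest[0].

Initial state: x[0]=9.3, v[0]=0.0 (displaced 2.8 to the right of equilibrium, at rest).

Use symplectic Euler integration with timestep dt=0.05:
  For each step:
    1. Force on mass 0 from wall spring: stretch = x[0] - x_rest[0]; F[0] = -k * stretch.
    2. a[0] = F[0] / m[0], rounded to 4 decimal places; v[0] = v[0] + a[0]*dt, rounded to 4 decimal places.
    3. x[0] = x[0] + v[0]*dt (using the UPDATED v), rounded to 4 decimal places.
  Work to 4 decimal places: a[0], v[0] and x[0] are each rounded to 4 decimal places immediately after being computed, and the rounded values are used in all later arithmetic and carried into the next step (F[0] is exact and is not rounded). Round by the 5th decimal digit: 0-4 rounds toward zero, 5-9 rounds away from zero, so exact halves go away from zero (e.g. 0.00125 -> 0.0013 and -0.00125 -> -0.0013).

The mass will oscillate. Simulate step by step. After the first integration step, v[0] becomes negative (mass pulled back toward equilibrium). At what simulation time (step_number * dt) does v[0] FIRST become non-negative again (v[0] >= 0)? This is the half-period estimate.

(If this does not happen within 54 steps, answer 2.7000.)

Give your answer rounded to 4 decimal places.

Step 0: x=[9.3000] v=[0.0000]
Step 1: x=[9.2840] v=[-0.3200]
Step 2: x=[9.2521] v=[-0.6382]
Step 3: x=[9.2045] v=[-0.9527]
Step 4: x=[9.1414] v=[-1.2618]
Step 5: x=[9.0632] v=[-1.5637]
Step 6: x=[8.9704] v=[-1.8566]
Step 7: x=[8.8635] v=[-2.1389]
Step 8: x=[8.7431] v=[-2.4090]
Step 9: x=[8.6098] v=[-2.6654]
Step 10: x=[8.4645] v=[-2.9065]
Step 11: x=[8.3080] v=[-3.1310]
Step 12: x=[8.1411] v=[-3.3376]
Step 13: x=[7.9648] v=[-3.5252]
Step 14: x=[7.7802] v=[-3.6926]
Step 15: x=[7.5883] v=[-3.8389]
Step 16: x=[7.3901] v=[-3.9633]
Step 17: x=[7.1869] v=[-4.0650]
Step 18: x=[6.9797] v=[-4.1435]
Step 19: x=[6.7698] v=[-4.1983]
Step 20: x=[6.5583] v=[-4.2291]
Step 21: x=[6.3465] v=[-4.2358]
Step 22: x=[6.1356] v=[-4.2183]
Step 23: x=[5.9268] v=[-4.1767]
Step 24: x=[5.7212] v=[-4.1112]
Step 25: x=[5.5201] v=[-4.0222]
Step 26: x=[5.3246] v=[-3.9102]
Step 27: x=[5.1358] v=[-3.7759]
Step 28: x=[4.9548] v=[-3.6200]
Step 29: x=[4.7826] v=[-3.4434]
Step 30: x=[4.6202] v=[-3.2471]
Step 31: x=[4.4686] v=[-3.0323]
Step 32: x=[4.3286] v=[-2.8001]
Step 33: x=[4.2010] v=[-2.5519]
Step 34: x=[4.0865] v=[-2.2892]
Step 35: x=[3.9858] v=[-2.0134]
Step 36: x=[3.8995] v=[-1.7261]
Step 37: x=[3.8281] v=[-1.4289]
Step 38: x=[3.7719] v=[-1.1235]
Step 39: x=[3.7313] v=[-0.8117]
Step 40: x=[3.7065] v=[-0.4953]
Step 41: x=[3.6977] v=[-0.1760]
Step 42: x=[3.7049] v=[0.1443]
First v>=0 after going negative at step 42, time=2.1000

Answer: 2.1000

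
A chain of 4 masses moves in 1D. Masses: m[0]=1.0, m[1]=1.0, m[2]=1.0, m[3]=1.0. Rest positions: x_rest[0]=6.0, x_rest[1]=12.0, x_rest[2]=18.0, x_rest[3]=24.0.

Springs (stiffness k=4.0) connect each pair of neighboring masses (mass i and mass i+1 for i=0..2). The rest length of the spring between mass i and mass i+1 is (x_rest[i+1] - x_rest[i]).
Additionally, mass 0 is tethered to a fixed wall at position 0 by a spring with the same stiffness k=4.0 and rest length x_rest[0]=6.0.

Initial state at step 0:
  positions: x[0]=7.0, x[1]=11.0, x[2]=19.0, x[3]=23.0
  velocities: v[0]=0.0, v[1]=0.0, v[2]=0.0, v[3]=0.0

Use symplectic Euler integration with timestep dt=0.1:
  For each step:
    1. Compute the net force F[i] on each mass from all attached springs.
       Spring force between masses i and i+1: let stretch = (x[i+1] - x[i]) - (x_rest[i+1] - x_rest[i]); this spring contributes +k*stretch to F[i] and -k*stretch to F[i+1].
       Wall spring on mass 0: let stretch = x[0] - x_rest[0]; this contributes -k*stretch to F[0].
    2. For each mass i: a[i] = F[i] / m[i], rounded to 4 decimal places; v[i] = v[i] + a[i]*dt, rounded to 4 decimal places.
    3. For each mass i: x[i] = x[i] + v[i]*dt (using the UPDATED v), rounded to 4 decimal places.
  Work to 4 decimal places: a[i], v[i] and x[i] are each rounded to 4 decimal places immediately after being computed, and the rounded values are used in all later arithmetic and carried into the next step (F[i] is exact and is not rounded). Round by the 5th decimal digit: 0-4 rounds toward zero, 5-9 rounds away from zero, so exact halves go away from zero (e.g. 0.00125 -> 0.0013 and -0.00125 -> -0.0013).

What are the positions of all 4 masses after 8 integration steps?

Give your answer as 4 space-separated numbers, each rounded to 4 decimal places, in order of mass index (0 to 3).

Step 0: x=[7.0000 11.0000 19.0000 23.0000] v=[0.0000 0.0000 0.0000 0.0000]
Step 1: x=[6.8800 11.1600 18.8400 23.0800] v=[-1.2000 1.6000 -1.6000 0.8000]
Step 2: x=[6.6560 11.4560 18.5424 23.2304] v=[-2.2400 2.9600 -2.9760 1.5040]
Step 3: x=[6.3578 11.8435 18.1489 23.4333] v=[-2.9824 3.8746 -3.9354 2.0288]
Step 4: x=[6.0247 12.2638 17.7145 23.6648] v=[-3.3312 4.2025 -4.3438 2.3150]
Step 5: x=[5.7002 12.6525 17.3001 23.8983] v=[-3.2454 3.8871 -4.1440 2.3349]
Step 6: x=[5.4257 12.9490 16.9637 24.1079] v=[-2.7446 2.9652 -3.3638 2.0956]
Step 7: x=[5.2351 13.1052 16.7525 24.2717] v=[-1.9056 1.5618 -2.1120 1.6379]
Step 8: x=[5.1499 13.0925 16.6962 24.3747] v=[-0.8516 -0.1273 -0.5632 1.0302]

Answer: 5.1499 13.0925 16.6962 24.3747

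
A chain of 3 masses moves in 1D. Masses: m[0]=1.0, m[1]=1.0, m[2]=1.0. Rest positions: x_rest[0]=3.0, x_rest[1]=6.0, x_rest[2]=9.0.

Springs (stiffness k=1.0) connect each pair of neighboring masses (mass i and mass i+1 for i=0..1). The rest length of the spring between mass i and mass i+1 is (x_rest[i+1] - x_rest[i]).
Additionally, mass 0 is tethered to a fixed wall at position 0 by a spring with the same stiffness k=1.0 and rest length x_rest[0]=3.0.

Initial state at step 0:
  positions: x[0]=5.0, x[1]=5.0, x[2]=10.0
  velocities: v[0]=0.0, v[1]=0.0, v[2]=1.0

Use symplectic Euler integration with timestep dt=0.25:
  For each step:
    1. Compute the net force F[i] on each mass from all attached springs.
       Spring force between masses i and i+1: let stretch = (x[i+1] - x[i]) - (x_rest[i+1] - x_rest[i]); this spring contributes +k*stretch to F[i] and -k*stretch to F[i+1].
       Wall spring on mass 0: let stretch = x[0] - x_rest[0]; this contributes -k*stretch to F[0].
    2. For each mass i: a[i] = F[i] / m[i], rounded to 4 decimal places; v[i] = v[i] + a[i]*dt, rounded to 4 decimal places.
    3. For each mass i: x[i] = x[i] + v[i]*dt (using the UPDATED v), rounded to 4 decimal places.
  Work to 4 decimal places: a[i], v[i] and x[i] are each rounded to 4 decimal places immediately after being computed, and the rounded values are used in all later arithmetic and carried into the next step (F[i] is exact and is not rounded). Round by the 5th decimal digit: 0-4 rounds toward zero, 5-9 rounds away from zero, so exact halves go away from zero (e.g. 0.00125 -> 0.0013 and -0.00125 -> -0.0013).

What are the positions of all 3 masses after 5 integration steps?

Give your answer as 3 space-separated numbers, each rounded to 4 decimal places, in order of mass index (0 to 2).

Answer: 2.0803 7.9769 9.9048

Derivation:
Step 0: x=[5.0000 5.0000 10.0000] v=[0.0000 0.0000 1.0000]
Step 1: x=[4.6875 5.3125 10.1250] v=[-1.2500 1.2500 0.5000]
Step 2: x=[4.1211 5.8867 10.1367] v=[-2.2656 2.2969 0.0469]
Step 3: x=[3.4075 6.6162 10.0703] v=[-2.8545 2.9180 -0.2656]
Step 4: x=[2.6815 7.3611 9.9755] v=[-2.9042 2.9794 -0.3791]
Step 5: x=[2.0803 7.9769 9.9048] v=[-2.4047 2.4631 -0.2827]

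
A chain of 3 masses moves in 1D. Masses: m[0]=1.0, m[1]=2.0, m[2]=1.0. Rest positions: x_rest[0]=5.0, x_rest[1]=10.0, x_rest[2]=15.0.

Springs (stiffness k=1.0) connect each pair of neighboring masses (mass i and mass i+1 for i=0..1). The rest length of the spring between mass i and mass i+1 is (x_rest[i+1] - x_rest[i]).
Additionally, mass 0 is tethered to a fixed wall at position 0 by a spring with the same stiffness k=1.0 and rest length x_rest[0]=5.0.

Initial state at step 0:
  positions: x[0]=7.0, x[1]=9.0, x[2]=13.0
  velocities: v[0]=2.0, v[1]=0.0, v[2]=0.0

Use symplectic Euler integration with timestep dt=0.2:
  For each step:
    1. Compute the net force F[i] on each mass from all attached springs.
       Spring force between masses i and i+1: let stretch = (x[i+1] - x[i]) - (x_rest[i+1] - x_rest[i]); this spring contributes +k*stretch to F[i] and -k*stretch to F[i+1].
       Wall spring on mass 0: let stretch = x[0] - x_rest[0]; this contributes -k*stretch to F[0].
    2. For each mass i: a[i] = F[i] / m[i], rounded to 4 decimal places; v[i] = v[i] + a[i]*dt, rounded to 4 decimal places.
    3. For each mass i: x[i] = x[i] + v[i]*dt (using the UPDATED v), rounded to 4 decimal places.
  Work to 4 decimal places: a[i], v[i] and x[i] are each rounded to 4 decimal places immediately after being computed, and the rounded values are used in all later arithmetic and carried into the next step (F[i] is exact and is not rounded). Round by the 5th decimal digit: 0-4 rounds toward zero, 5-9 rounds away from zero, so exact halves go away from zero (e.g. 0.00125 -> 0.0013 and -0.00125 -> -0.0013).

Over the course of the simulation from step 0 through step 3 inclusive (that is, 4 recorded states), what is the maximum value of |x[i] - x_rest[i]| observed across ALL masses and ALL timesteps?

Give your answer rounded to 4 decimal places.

Step 0: x=[7.0000 9.0000 13.0000] v=[2.0000 0.0000 0.0000]
Step 1: x=[7.2000 9.0400 13.0400] v=[1.0000 0.2000 0.2000]
Step 2: x=[7.1856 9.1232 13.1200] v=[-0.0720 0.4160 0.4000]
Step 3: x=[6.9613 9.2476 13.2401] v=[-1.1216 0.6219 0.6006]
Max displacement = 2.2000

Answer: 2.2000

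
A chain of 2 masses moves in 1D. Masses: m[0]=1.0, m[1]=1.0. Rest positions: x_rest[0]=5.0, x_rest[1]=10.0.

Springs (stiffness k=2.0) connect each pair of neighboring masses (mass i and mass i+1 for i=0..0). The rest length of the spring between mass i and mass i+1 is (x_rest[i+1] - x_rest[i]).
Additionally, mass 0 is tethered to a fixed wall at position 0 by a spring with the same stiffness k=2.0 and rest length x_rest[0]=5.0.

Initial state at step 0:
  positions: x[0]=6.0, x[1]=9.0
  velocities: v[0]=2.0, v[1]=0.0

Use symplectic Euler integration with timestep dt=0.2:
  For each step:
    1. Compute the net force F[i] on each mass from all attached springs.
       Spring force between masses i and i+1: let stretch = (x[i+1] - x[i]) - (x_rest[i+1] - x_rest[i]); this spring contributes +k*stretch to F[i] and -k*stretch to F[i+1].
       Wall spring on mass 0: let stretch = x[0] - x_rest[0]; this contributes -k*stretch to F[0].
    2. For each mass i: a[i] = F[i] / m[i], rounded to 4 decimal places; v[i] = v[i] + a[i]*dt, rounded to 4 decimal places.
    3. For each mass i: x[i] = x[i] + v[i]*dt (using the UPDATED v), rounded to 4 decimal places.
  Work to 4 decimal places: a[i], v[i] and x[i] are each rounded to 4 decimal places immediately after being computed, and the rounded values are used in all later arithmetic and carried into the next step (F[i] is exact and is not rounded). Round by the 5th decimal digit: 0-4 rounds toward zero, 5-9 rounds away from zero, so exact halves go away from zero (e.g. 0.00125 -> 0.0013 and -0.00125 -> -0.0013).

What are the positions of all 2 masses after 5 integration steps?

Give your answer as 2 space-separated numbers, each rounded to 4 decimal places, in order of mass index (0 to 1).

Step 0: x=[6.0000 9.0000] v=[2.0000 0.0000]
Step 1: x=[6.1600 9.1600] v=[0.8000 0.8000]
Step 2: x=[6.0672 9.4800] v=[-0.4640 1.6000]
Step 3: x=[5.7620 9.9270] v=[-1.5258 2.2349]
Step 4: x=[5.3291 10.4408] v=[-2.1646 2.5689]
Step 5: x=[4.8788 10.9456] v=[-2.2516 2.5242]

Answer: 4.8788 10.9456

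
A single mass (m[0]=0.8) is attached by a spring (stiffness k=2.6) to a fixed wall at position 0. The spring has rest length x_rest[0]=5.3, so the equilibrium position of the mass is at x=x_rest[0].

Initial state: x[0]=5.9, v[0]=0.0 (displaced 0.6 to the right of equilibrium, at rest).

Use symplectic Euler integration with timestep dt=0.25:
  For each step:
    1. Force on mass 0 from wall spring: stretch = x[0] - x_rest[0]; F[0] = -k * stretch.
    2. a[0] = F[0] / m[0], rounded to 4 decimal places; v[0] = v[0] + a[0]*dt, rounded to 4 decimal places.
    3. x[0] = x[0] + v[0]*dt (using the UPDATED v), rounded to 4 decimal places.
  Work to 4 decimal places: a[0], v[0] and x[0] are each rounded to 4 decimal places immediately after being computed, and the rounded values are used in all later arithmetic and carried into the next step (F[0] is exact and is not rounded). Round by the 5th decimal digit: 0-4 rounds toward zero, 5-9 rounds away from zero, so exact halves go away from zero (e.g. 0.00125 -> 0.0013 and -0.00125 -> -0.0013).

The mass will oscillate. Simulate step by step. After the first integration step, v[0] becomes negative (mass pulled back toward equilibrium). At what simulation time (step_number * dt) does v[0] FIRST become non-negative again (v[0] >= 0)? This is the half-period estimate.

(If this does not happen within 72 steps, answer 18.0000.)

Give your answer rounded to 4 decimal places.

Step 0: x=[5.9000] v=[0.0000]
Step 1: x=[5.7781] v=[-0.4875]
Step 2: x=[5.5591] v=[-0.8760]
Step 3: x=[5.2875] v=[-1.0865]
Step 4: x=[5.0184] v=[-1.0764]
Step 5: x=[4.8065] v=[-0.8476]
Step 6: x=[4.6949] v=[-0.4466]
Step 7: x=[4.7062] v=[0.0451]
First v>=0 after going negative at step 7, time=1.7500

Answer: 1.7500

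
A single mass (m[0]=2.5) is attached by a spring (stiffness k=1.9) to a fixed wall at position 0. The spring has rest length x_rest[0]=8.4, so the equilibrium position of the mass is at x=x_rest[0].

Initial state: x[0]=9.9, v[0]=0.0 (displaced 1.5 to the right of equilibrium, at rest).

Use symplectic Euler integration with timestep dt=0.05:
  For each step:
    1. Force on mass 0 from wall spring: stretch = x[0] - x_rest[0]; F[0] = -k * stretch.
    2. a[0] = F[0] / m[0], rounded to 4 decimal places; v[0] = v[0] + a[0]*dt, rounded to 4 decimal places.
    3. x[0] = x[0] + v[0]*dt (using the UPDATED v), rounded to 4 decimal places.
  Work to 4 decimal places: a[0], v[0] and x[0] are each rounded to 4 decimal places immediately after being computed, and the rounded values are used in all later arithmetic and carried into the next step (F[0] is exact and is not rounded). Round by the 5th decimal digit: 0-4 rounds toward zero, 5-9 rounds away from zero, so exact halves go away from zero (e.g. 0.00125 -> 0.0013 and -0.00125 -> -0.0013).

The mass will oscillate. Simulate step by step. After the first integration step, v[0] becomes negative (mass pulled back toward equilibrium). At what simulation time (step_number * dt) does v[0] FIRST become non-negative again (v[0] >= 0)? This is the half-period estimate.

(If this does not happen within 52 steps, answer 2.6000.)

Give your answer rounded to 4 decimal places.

Answer: 2.6000

Derivation:
Step 0: x=[9.9000] v=[0.0000]
Step 1: x=[9.8972] v=[-0.0570]
Step 2: x=[9.8915] v=[-0.1139]
Step 3: x=[9.8830] v=[-0.1706]
Step 4: x=[9.8717] v=[-0.2270]
Step 5: x=[9.8576] v=[-0.2829]
Step 6: x=[9.8407] v=[-0.3383]
Step 7: x=[9.8211] v=[-0.3930]
Step 8: x=[9.7988] v=[-0.4470]
Step 9: x=[9.7738] v=[-0.5002]
Step 10: x=[9.7462] v=[-0.5524]
Step 11: x=[9.7160] v=[-0.6036]
Step 12: x=[9.6833] v=[-0.6536]
Step 13: x=[9.6482] v=[-0.7024]
Step 14: x=[9.6107] v=[-0.7498]
Step 15: x=[9.5709] v=[-0.7958]
Step 16: x=[9.5289] v=[-0.8403]
Step 17: x=[9.4847] v=[-0.8832]
Step 18: x=[9.4385] v=[-0.9244]
Step 19: x=[9.3903] v=[-0.9639]
Step 20: x=[9.3402] v=[-1.0015]
Step 21: x=[9.2883] v=[-1.0372]
Step 22: x=[9.2348] v=[-1.0710]
Step 23: x=[9.1797] v=[-1.1027]
Step 24: x=[9.1231] v=[-1.1323]
Step 25: x=[9.0651] v=[-1.1598]
Step 26: x=[9.0058] v=[-1.1851]
Step 27: x=[8.9454] v=[-1.2081]
Step 28: x=[8.8840] v=[-1.2288]
Step 29: x=[8.8216] v=[-1.2472]
Step 30: x=[8.7584] v=[-1.2632]
Step 31: x=[8.6946] v=[-1.2768]
Step 32: x=[8.6302] v=[-1.2880]
Step 33: x=[8.5654] v=[-1.2968]
Step 34: x=[8.5002] v=[-1.3031]
Step 35: x=[8.4349] v=[-1.3069]
Step 36: x=[8.3695] v=[-1.3082]
Step 37: x=[8.3042] v=[-1.3070]
Step 38: x=[8.2390] v=[-1.3034]
Step 39: x=[8.1741] v=[-1.2973]
Step 40: x=[8.1097] v=[-1.2887]
Step 41: x=[8.0458] v=[-1.2777]
Step 42: x=[7.9826] v=[-1.2642]
Step 43: x=[7.9202] v=[-1.2483]
Step 44: x=[7.8587] v=[-1.2301]
Step 45: x=[7.7982] v=[-1.2095]
Step 46: x=[7.7389] v=[-1.1866]
Step 47: x=[7.6808] v=[-1.1615]
Step 48: x=[7.6241] v=[-1.1342]
Step 49: x=[7.5689] v=[-1.1047]
Step 50: x=[7.5152] v=[-1.0731]
Step 51: x=[7.4632] v=[-1.0395]
Step 52: x=[7.4130] v=[-1.0039]
v[0] did not become non-negative within 52 steps; using fallback time=2.6000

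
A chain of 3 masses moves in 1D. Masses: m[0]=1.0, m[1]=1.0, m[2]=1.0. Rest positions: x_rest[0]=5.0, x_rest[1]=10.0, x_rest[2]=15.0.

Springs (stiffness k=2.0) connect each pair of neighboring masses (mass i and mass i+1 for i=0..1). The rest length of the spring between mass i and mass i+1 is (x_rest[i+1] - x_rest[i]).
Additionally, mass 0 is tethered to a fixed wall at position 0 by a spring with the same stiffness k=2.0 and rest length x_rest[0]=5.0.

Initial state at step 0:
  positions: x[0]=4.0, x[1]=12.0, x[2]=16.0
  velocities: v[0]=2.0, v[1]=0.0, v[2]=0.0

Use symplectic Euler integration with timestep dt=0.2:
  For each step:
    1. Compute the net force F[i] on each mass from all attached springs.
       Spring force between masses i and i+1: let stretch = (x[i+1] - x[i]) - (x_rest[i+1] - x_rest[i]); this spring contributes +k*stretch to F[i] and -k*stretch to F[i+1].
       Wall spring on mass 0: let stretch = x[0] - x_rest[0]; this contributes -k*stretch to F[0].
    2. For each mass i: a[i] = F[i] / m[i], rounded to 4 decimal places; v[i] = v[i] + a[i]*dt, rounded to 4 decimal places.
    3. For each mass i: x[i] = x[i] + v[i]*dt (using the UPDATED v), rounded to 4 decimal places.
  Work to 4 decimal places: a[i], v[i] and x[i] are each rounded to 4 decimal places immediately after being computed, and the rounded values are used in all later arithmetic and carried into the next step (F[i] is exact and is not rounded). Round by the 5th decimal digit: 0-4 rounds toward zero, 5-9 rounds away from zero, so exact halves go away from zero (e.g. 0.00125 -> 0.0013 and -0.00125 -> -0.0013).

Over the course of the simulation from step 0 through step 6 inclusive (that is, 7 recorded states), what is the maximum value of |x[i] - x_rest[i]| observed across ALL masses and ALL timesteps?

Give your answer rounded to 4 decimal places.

Answer: 2.5670

Derivation:
Step 0: x=[4.0000 12.0000 16.0000] v=[2.0000 0.0000 0.0000]
Step 1: x=[4.7200 11.6800 16.0800] v=[3.6000 -1.6000 0.4000]
Step 2: x=[5.6192 11.1552 16.2080] v=[4.4960 -2.6240 0.6400]
Step 3: x=[6.5117 10.5917 16.3318] v=[4.4627 -2.8173 0.6189]
Step 4: x=[7.2097 10.1610 16.3964] v=[3.4900 -2.1533 0.3229]
Step 5: x=[7.5670 9.9931 16.3621] v=[1.7866 -0.8397 -0.1713]
Step 6: x=[7.5130 10.1406 16.2183] v=[-0.2698 0.7375 -0.7189]
Max displacement = 2.5670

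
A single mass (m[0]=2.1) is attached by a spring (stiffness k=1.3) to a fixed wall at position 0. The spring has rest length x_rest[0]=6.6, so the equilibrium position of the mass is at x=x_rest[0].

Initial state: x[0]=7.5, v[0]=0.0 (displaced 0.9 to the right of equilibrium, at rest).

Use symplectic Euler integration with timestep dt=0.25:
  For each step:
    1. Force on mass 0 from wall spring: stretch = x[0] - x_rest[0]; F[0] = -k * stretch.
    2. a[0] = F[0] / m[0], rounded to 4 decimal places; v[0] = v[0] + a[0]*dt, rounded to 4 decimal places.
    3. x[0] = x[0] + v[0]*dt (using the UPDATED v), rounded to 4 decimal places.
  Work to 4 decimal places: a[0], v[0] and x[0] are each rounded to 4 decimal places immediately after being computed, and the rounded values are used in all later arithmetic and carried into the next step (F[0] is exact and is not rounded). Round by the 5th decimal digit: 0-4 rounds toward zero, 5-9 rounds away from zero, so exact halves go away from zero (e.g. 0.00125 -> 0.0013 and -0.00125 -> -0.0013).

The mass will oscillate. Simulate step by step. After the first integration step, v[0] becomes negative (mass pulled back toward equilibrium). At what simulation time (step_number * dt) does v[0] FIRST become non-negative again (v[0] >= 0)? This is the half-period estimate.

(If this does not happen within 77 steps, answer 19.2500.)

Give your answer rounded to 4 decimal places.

Step 0: x=[7.5000] v=[0.0000]
Step 1: x=[7.4652] v=[-0.1393]
Step 2: x=[7.3969] v=[-0.2732]
Step 3: x=[7.2978] v=[-0.3965]
Step 4: x=[7.1717] v=[-0.5045]
Step 5: x=[7.0235] v=[-0.5930]
Step 6: x=[6.8589] v=[-0.6586]
Step 7: x=[6.6842] v=[-0.6987]
Step 8: x=[6.5063] v=[-0.7117]
Step 9: x=[6.3320] v=[-0.6972]
Step 10: x=[6.1681] v=[-0.6557]
Step 11: x=[6.0209] v=[-0.5889]
Step 12: x=[5.8961] v=[-0.4993]
Step 13: x=[5.7985] v=[-0.3904]
Step 14: x=[5.7319] v=[-0.2664]
Step 15: x=[5.6989] v=[-0.1321]
Step 16: x=[5.7008] v=[0.0074]
First v>=0 after going negative at step 16, time=4.0000

Answer: 4.0000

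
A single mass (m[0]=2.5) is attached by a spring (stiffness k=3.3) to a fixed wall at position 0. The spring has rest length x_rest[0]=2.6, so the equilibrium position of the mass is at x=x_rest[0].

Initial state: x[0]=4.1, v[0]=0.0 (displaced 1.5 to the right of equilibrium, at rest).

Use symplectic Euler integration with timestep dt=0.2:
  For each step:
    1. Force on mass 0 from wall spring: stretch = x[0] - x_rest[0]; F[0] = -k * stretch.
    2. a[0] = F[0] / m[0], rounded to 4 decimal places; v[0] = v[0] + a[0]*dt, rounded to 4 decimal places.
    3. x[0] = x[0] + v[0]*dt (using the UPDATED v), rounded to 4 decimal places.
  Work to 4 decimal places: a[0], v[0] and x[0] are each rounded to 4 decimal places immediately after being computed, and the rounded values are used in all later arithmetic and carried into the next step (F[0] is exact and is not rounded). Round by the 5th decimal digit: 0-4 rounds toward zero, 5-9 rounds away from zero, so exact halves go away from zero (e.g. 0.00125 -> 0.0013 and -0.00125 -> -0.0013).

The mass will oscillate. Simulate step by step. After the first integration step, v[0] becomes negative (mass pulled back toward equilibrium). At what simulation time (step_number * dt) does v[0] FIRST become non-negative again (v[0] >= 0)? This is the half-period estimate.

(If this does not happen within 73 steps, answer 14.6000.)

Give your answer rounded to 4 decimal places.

Answer: 2.8000

Derivation:
Step 0: x=[4.1000] v=[0.0000]
Step 1: x=[4.0208] v=[-0.3960]
Step 2: x=[3.8666] v=[-0.7711]
Step 3: x=[3.6455] v=[-1.1055]
Step 4: x=[3.3692] v=[-1.3815]
Step 5: x=[3.0523] v=[-1.5846]
Step 6: x=[2.7115] v=[-1.7040]
Step 7: x=[2.3648] v=[-1.7334]
Step 8: x=[2.0305] v=[-1.6713]
Step 9: x=[1.7263] v=[-1.5210]
Step 10: x=[1.4682] v=[-1.2903]
Step 11: x=[1.2699] v=[-0.9915]
Step 12: x=[1.1418] v=[-0.6404]
Step 13: x=[1.0907] v=[-0.2554]
Step 14: x=[1.1193] v=[0.1431]
First v>=0 after going negative at step 14, time=2.8000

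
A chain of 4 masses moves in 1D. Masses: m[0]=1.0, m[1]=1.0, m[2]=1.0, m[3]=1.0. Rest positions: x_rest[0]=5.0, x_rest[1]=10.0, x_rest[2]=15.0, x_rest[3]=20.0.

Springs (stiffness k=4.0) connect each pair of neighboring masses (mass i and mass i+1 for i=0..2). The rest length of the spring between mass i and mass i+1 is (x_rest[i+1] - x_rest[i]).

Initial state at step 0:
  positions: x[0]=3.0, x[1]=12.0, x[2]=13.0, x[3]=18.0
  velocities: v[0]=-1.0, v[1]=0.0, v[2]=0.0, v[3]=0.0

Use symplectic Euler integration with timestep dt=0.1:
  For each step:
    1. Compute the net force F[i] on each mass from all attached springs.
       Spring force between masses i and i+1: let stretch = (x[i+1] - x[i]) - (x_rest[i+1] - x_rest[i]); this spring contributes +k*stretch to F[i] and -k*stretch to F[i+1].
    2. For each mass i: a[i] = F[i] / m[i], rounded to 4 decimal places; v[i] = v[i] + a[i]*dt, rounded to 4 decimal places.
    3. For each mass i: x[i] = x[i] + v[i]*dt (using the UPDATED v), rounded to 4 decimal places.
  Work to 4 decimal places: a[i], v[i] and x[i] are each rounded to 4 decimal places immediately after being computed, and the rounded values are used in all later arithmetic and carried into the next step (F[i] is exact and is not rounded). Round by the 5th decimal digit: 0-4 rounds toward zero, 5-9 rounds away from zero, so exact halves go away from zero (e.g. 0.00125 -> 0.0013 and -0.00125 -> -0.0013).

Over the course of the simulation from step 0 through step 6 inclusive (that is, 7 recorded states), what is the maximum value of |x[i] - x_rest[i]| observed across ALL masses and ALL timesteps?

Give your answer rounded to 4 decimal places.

Answer: 2.5280

Derivation:
Step 0: x=[3.0000 12.0000 13.0000 18.0000] v=[-1.0000 0.0000 0.0000 0.0000]
Step 1: x=[3.0600 11.6800 13.1600 18.0000] v=[0.6000 -3.2000 1.6000 0.0000]
Step 2: x=[3.2648 11.0744 13.4544 18.0064] v=[2.0480 -6.0560 2.9440 0.0640]
Step 3: x=[3.5820 10.2516 13.8357 18.0307] v=[3.1718 -8.2278 3.8128 0.2432]
Step 4: x=[3.9660 9.3054 14.2414 18.0872] v=[3.8396 -9.4620 4.0572 0.5652]
Step 5: x=[4.3635 8.3431 14.6035 18.1899] v=[3.9754 -9.6234 3.6211 1.0269]
Step 6: x=[4.7202 7.4720 14.8587 18.3491] v=[3.5672 -8.7111 2.5515 1.5923]
Max displacement = 2.5280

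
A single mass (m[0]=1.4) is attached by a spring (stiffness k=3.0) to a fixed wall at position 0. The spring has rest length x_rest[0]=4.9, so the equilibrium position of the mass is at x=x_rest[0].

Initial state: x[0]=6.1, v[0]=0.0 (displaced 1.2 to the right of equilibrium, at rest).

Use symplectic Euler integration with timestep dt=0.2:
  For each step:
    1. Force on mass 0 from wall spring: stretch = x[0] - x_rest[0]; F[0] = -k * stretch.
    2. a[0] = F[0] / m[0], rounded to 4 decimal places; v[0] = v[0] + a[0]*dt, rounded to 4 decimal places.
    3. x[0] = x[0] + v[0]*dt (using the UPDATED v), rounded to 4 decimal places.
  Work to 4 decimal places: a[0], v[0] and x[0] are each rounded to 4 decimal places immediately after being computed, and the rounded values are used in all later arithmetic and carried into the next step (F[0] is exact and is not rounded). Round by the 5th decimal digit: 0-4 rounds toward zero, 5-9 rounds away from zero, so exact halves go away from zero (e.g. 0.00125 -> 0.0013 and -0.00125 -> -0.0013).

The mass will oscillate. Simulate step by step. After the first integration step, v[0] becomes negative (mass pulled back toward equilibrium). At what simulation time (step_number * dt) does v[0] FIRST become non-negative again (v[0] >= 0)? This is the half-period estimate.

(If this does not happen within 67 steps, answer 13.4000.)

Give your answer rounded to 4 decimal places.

Step 0: x=[6.1000] v=[0.0000]
Step 1: x=[5.9971] v=[-0.5143]
Step 2: x=[5.8002] v=[-0.9845]
Step 3: x=[5.5261] v=[-1.3703]
Step 4: x=[5.1984] v=[-1.6386]
Step 5: x=[4.8451] v=[-1.7665]
Step 6: x=[4.4965] v=[-1.7430]
Step 7: x=[4.1825] v=[-1.5701]
Step 8: x=[3.9300] v=[-1.2626]
Step 9: x=[3.7606] v=[-0.8469]
Step 10: x=[3.6889] v=[-0.3586]
Step 11: x=[3.7210] v=[0.1604]
First v>=0 after going negative at step 11, time=2.2000

Answer: 2.2000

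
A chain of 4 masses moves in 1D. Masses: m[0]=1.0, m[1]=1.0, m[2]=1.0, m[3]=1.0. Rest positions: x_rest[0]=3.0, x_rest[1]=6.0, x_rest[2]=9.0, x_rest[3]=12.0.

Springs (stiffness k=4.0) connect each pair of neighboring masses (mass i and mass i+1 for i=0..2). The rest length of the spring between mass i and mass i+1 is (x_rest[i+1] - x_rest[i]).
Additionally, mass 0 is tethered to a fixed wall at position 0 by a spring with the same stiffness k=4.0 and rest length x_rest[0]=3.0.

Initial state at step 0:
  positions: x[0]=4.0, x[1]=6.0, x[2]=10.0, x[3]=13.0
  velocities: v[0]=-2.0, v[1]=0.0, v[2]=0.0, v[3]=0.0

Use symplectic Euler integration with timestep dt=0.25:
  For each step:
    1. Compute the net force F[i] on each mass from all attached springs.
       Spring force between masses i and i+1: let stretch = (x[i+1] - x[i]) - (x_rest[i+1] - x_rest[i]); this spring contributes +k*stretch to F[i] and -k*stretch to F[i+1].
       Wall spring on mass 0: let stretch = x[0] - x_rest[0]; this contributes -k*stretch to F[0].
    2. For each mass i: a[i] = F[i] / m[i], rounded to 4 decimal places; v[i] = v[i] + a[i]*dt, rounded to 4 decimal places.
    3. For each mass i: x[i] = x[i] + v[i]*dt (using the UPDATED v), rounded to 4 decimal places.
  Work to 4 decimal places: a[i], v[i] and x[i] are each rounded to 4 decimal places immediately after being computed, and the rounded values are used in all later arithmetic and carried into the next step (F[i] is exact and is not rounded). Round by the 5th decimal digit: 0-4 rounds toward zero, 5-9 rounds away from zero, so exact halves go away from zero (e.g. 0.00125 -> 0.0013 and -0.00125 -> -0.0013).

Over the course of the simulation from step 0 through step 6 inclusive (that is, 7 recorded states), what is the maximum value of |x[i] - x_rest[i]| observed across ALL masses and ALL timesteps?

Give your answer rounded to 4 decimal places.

Step 0: x=[4.0000 6.0000 10.0000 13.0000] v=[-2.0000 0.0000 0.0000 0.0000]
Step 1: x=[3.0000 6.5000 9.7500 13.0000] v=[-4.0000 2.0000 -1.0000 0.0000]
Step 2: x=[2.1250 6.9375 9.5000 12.9375] v=[-3.5000 1.7500 -1.0000 -0.2500]
Step 3: x=[1.9219 6.8125 9.4688 12.7656] v=[-0.8125 -0.5000 -0.1250 -0.6875]
Step 4: x=[2.4610 6.1289 9.5977 12.5195] v=[2.1562 -2.7343 0.5155 -0.9843]
Step 5: x=[3.3018 5.3956 9.5898 12.2930] v=[3.3631 -2.9334 -0.0315 -0.9061]
Step 6: x=[3.8406 5.1874 9.2092 12.1407] v=[2.1551 -0.8330 -1.5225 -0.6093]
Max displacement = 1.0781

Answer: 1.0781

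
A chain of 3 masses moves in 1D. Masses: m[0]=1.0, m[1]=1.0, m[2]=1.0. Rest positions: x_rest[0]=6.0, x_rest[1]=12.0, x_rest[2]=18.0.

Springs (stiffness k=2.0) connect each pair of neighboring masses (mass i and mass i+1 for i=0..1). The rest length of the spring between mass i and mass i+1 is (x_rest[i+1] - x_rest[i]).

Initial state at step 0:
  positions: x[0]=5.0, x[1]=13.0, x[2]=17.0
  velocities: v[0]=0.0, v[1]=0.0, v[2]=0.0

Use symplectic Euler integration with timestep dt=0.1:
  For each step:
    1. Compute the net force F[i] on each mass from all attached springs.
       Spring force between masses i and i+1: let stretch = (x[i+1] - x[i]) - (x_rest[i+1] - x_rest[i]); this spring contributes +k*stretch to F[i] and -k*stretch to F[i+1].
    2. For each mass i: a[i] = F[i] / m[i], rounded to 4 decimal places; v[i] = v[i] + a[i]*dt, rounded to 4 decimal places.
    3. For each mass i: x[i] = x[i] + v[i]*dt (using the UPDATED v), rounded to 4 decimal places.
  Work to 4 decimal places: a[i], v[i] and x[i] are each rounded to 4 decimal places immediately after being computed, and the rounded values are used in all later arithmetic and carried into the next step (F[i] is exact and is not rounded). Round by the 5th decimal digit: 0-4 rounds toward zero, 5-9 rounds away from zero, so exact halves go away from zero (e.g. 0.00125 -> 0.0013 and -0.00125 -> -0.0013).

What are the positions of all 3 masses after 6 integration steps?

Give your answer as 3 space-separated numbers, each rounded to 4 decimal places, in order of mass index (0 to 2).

Answer: 5.6838 11.6326 17.6838

Derivation:
Step 0: x=[5.0000 13.0000 17.0000] v=[0.0000 0.0000 0.0000]
Step 1: x=[5.0400 12.9200 17.0400] v=[0.4000 -0.8000 0.4000]
Step 2: x=[5.1176 12.7648 17.1176] v=[0.7760 -1.5520 0.7760]
Step 3: x=[5.2281 12.5437 17.2281] v=[1.1054 -2.2109 1.1054]
Step 4: x=[5.3650 12.2700 17.3650] v=[1.3685 -2.7371 1.3685]
Step 5: x=[5.5200 11.9601 17.5200] v=[1.5495 -3.0991 1.5495]
Step 6: x=[5.6838 11.6326 17.6838] v=[1.6375 -3.2751 1.6375]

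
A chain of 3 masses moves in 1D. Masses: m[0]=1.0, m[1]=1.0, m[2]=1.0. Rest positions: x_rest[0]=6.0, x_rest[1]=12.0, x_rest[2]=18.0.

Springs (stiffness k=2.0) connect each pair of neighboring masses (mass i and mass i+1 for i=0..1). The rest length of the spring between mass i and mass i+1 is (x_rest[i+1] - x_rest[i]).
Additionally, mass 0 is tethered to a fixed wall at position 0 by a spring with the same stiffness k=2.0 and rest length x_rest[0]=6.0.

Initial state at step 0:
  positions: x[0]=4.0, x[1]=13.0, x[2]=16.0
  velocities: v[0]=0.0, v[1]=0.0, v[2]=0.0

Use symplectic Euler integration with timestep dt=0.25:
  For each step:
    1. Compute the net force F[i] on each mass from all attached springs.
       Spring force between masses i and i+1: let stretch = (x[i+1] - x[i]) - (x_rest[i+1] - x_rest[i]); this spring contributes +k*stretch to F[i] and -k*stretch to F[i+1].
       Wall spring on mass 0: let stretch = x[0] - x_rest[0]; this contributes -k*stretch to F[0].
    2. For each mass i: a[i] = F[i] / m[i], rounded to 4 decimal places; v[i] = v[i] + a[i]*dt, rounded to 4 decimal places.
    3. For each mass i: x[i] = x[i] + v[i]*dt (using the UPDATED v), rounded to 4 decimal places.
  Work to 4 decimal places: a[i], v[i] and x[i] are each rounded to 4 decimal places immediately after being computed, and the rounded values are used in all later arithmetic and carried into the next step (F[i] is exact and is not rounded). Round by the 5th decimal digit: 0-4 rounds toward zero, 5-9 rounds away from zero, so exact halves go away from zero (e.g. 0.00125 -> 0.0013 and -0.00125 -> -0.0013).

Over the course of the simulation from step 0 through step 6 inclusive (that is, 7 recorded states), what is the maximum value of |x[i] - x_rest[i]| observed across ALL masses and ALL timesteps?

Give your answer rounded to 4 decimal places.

Step 0: x=[4.0000 13.0000 16.0000] v=[0.0000 0.0000 0.0000]
Step 1: x=[4.6250 12.2500 16.3750] v=[2.5000 -3.0000 1.5000]
Step 2: x=[5.6250 11.0625 16.9844] v=[4.0000 -4.7500 2.4375]
Step 3: x=[6.6016 9.9356 17.6036] v=[3.9063 -4.5078 2.4766]
Step 4: x=[7.1697 9.3504 18.0143] v=[2.2725 -2.3408 1.6426]
Step 5: x=[7.1142 9.5756 18.0920] v=[-0.2220 0.9008 0.3107]
Step 6: x=[6.4771 10.5577 17.8551] v=[-2.5484 3.9283 -0.9475]
Max displacement = 2.6496

Answer: 2.6496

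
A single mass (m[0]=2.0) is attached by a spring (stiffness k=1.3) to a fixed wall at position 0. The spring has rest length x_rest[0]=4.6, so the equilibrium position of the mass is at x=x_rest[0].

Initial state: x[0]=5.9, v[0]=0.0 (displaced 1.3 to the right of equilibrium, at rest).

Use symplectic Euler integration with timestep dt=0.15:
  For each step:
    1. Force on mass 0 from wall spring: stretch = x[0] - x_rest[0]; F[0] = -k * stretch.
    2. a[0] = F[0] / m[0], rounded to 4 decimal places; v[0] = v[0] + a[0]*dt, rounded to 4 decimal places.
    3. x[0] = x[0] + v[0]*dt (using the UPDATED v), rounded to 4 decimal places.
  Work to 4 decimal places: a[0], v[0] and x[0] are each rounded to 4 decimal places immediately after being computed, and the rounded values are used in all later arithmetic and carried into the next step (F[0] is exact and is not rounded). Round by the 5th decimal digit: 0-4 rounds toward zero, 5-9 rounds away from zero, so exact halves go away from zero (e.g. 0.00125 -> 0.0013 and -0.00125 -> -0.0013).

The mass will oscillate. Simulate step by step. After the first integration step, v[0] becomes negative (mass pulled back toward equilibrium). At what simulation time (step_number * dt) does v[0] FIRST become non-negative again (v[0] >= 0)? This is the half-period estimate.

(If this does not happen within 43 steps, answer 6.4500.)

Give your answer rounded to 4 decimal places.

Answer: 3.9000

Derivation:
Step 0: x=[5.9000] v=[0.0000]
Step 1: x=[5.8810] v=[-0.1268]
Step 2: x=[5.8432] v=[-0.2517]
Step 3: x=[5.7873] v=[-0.3729]
Step 4: x=[5.7140] v=[-0.4887]
Step 5: x=[5.6244] v=[-0.5973]
Step 6: x=[5.5198] v=[-0.6972]
Step 7: x=[5.4018] v=[-0.7869]
Step 8: x=[5.2720] v=[-0.8651]
Step 9: x=[5.1324] v=[-0.9306]
Step 10: x=[4.9850] v=[-0.9825]
Step 11: x=[4.8320] v=[-1.0200]
Step 12: x=[4.6756] v=[-1.0426]
Step 13: x=[4.5181] v=[-1.0500]
Step 14: x=[4.3618] v=[-1.0420]
Step 15: x=[4.2090] v=[-1.0188]
Step 16: x=[4.0619] v=[-0.9807]
Step 17: x=[3.9227] v=[-0.9282]
Step 18: x=[3.7934] v=[-0.8622]
Step 19: x=[3.6759] v=[-0.7836]
Step 20: x=[3.5719] v=[-0.6935]
Step 21: x=[3.4829] v=[-0.5933]
Step 22: x=[3.4102] v=[-0.4844]
Step 23: x=[3.3549] v=[-0.3684]
Step 24: x=[3.3179] v=[-0.2470]
Step 25: x=[3.2996] v=[-0.1220]
Step 26: x=[3.3003] v=[0.0048]
First v>=0 after going negative at step 26, time=3.9000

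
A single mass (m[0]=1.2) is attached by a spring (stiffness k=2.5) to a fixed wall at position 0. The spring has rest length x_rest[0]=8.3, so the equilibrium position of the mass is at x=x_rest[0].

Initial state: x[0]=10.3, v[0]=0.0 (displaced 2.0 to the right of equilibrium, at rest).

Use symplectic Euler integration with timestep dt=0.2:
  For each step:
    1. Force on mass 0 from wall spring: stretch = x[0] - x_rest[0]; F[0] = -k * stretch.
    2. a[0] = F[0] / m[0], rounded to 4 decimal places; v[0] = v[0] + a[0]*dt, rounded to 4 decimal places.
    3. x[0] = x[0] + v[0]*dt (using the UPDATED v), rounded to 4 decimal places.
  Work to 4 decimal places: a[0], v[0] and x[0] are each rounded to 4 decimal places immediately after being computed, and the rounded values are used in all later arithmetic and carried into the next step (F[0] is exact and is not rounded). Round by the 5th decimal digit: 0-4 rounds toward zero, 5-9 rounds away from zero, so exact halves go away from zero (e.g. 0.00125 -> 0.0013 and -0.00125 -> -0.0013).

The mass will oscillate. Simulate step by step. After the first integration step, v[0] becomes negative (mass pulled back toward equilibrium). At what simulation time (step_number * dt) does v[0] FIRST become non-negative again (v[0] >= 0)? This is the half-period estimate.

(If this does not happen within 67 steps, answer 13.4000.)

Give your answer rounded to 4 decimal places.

Step 0: x=[10.3000] v=[0.0000]
Step 1: x=[10.1333] v=[-0.8333]
Step 2: x=[9.8139] v=[-1.5972]
Step 3: x=[9.3683] v=[-2.2280]
Step 4: x=[8.8337] v=[-2.6731]
Step 5: x=[8.2546] v=[-2.8955]
Step 6: x=[7.6793] v=[-2.8766]
Step 7: x=[7.1557] v=[-2.6180]
Step 8: x=[6.7275] v=[-2.1412]
Step 9: x=[6.4303] v=[-1.4860]
Step 10: x=[6.2889] v=[-0.7070]
Step 11: x=[6.3151] v=[0.1310]
First v>=0 after going negative at step 11, time=2.2000

Answer: 2.2000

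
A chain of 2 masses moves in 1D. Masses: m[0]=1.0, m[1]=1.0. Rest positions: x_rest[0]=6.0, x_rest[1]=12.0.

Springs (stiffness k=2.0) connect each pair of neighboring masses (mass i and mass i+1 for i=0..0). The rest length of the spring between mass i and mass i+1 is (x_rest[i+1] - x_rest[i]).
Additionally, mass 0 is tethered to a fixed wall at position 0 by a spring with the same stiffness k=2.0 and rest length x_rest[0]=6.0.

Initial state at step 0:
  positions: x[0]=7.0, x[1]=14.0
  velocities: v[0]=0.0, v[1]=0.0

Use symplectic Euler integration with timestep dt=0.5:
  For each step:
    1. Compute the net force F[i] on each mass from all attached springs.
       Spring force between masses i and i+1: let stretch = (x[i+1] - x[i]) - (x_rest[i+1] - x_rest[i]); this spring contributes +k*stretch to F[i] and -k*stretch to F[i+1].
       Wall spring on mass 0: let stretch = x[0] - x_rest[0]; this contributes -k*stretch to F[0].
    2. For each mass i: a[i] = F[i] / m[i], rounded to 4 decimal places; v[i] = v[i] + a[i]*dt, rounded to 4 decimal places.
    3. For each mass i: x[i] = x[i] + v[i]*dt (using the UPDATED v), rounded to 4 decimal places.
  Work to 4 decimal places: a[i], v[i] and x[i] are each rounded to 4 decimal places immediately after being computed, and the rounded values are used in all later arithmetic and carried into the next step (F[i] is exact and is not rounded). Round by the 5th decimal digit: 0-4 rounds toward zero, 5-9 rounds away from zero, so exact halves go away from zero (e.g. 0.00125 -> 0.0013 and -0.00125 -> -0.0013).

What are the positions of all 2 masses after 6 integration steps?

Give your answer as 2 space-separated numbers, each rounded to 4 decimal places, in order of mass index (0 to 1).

Step 0: x=[7.0000 14.0000] v=[0.0000 0.0000]
Step 1: x=[7.0000 13.5000] v=[0.0000 -1.0000]
Step 2: x=[6.7500 12.7500] v=[-0.5000 -1.5000]
Step 3: x=[6.1250 12.0000] v=[-1.2500 -1.5000]
Step 4: x=[5.3750 11.3125] v=[-1.5000 -1.3750]
Step 5: x=[4.9063 10.6563] v=[-0.9375 -1.3125]
Step 6: x=[4.8594 10.1251] v=[-0.0938 -1.0625]

Answer: 4.8594 10.1251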